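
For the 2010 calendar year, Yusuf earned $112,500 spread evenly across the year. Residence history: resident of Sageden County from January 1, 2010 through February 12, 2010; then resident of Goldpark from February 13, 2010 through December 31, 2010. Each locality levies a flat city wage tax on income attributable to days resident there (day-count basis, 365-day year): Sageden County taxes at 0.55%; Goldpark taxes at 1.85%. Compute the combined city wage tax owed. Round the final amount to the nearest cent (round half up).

Sageden County, January 1 – February 12, 2010: 43 days → $112,500 × 0.55% × 43/365 = $72.8938
Goldpark, February 13 – December 31, 2010: 322 days → $112,500 × 1.85% × 322/365 = $1,836.0616
Total = $1,908.9555

$1,908.96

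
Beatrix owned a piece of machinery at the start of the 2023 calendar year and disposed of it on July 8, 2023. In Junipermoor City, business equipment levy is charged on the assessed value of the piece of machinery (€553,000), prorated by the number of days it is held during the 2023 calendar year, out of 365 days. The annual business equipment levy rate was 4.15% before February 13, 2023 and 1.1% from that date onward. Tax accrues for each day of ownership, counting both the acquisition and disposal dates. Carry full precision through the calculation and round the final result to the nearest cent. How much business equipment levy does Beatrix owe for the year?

January 1 – February 12, 2023: 43 days at 4.15% → €553,000 × 4.15% × 43/365 = €2,703.6397
February 13 – July 8, 2023: 146 days at 1.1% → €553,000 × 1.1% × 146/365 = €2,433.2000
Total = €5,136.8397

€5,136.84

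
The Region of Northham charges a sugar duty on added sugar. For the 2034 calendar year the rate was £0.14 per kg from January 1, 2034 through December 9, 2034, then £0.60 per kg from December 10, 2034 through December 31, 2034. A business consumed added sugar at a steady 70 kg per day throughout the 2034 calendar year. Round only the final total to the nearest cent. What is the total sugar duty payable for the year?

January 1 – December 9, 2034: 343 days × 70 kg/day = 24,010 kg at £0.14/kg → £3361.40
December 10 – December 31, 2034: 22 days × 70 kg/day = 1,540 kg at £0.60/kg → £924.00

£4285.40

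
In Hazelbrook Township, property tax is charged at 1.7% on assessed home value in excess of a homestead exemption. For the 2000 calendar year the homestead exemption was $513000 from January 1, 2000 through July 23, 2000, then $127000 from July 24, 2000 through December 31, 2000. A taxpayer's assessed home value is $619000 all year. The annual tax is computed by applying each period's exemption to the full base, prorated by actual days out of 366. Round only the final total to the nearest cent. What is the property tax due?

January 1 – July 23, 2000: 205 days, exemption $513000 → ($619000 − $513000) × 1.7% × 205/366 = $1009.3169
July 24 – December 31, 2000: 161 days, exemption $127000 → ($619000 − $127000) × 1.7% × 161/366 = $3679.2459
Total = $4688.5628

$4688.56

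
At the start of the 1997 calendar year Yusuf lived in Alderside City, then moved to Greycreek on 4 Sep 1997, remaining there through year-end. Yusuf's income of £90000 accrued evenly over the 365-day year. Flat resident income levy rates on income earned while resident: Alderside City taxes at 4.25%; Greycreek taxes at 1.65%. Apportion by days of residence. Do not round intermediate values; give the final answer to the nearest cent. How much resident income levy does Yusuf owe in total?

Alderside City, 1 Jan – 3 Sep 1997: 246 days → £90000 × 4.25% × 246/365 = £2577.9452
Greycreek, 4 Sep – 31 Dec 1997: 119 days → £90000 × 1.65% × 119/365 = £484.1507
Total = £3062.0959

£3062.10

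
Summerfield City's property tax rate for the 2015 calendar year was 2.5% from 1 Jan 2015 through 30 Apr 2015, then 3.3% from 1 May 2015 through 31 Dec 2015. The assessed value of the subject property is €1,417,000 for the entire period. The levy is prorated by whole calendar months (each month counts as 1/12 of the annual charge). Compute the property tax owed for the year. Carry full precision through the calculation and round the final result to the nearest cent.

€42,982.33

1 Jan – 30 Apr 2015: 4 months at 2.5% → €1,417,000 × 2.5% × 4/12 = €11,808.3333
1 May – 31 Dec 2015: 8 months at 3.3% → €1,417,000 × 3.3% × 8/12 = €31,174.0000
Total = €42,982.3333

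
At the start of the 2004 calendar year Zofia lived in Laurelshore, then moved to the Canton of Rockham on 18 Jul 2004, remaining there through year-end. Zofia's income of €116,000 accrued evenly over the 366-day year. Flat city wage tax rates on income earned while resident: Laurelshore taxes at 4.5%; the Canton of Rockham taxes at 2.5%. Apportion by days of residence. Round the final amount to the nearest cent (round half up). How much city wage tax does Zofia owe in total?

Laurelshore, 1 Jan – 17 Jul 2004: 199 days → €116,000 × 4.5% × 199/366 = €2,838.1967
The Canton of Rockham, 18 Jul – 31 Dec 2004: 167 days → €116,000 × 2.5% × 167/366 = €1,323.2240
Total = €4,161.4208

€4,161.42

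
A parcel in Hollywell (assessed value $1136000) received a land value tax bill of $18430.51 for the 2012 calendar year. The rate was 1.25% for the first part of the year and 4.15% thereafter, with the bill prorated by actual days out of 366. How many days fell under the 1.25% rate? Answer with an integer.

319 days

Let d = days at the first rate; then 366 − d days at the second rate.
$1136000 × [1.25%·d + 4.15%·(366−d)] / 366 = $18430.51
Solving gives d = 319, so the new rate took effect on November 15, 2012.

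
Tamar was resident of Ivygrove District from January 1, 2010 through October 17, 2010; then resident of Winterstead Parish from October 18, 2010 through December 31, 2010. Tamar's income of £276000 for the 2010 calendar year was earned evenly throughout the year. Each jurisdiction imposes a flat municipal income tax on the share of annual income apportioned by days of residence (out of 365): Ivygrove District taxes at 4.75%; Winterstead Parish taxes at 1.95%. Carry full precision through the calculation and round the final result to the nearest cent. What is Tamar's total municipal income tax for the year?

Ivygrove District, January 1 – October 17, 2010: 290 days → £276000 × 4.75% × 290/365 = £10416.1644
Winterstead Parish, October 18 – December 31, 2010: 75 days → £276000 × 1.95% × 75/365 = £1105.8904
Total = £11522.0548

£11522.05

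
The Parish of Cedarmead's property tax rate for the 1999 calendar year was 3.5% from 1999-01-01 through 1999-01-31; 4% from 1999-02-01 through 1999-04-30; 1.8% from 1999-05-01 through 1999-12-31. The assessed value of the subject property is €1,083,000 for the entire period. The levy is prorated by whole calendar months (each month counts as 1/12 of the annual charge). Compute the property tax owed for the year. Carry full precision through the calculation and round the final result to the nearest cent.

1999-01-01 to 1999-01-31: 1 month at 3.5% → €1,083,000 × 3.5% × 1/12 = €3,158.7500
1999-02-01 to 1999-04-30: 3 months at 4% → €1,083,000 × 4% × 3/12 = €10,830.0000
1999-05-01 to 1999-12-31: 8 months at 1.8% → €1,083,000 × 1.8% × 8/12 = €12,996.0000
Total = €26,984.7500

€26,984.75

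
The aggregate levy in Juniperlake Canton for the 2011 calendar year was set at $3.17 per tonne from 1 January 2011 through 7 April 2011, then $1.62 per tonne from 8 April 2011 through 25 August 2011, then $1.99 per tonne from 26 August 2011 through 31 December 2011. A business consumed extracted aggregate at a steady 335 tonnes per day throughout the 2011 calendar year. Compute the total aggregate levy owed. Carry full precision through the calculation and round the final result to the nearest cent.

$264,318.35

1 January – 7 April 2011: 97 days × 335 tonnes/day = 32,495 tonnes at $3.17/tonne → $103,009.15
8 April – 25 August 2011: 140 days × 335 tonnes/day = 46,900 tonnes at $1.62/tonne → $75,978.00
26 August – 31 December 2011: 128 days × 335 tonnes/day = 42,880 tonnes at $1.99/tonne → $85,331.20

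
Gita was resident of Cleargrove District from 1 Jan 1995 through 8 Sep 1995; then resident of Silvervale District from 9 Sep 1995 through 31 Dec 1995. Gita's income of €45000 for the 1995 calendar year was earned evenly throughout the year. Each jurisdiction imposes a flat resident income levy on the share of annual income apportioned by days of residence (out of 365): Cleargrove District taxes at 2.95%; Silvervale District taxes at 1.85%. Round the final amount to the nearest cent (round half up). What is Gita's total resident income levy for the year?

Cleargrove District, 1 Jan – 8 Sep 1995: 251 days → €45000 × 2.95% × 251/365 = €912.8836
Silvervale District, 9 Sep – 31 Dec 1995: 114 days → €45000 × 1.85% × 114/365 = €260.0137
Total = €1172.8973

€1172.90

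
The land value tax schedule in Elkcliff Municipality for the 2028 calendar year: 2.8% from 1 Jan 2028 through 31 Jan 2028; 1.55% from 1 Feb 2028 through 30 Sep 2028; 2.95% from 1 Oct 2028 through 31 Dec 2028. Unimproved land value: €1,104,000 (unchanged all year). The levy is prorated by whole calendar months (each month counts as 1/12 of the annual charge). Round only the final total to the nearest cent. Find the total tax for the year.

1 Jan – 31 Jan 2028: 1 month at 2.8% → €1,104,000 × 2.8% × 1/12 = €2,576.0000
1 Feb – 30 Sep 2028: 8 months at 1.55% → €1,104,000 × 1.55% × 8/12 = €11,408.0000
1 Oct – 31 Dec 2028: 3 months at 2.95% → €1,104,000 × 2.95% × 3/12 = €8,142.0000
Total = €22,126.0000

€22,126.00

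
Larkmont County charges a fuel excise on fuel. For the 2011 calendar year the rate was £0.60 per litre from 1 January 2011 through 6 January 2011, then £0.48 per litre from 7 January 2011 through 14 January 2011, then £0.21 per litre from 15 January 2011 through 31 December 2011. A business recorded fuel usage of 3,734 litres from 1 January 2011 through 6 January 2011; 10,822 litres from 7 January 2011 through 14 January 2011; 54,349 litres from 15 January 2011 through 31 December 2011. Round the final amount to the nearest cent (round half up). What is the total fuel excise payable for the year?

1 January – 6 January 2011: 3,734 litres at £0.60/litre → £2240.40
7 January – 14 January 2011: 10,822 litres at £0.48/litre → £5194.56
15 January – 31 December 2011: 54,349 litres at £0.21/litre → £11413.29

£18848.25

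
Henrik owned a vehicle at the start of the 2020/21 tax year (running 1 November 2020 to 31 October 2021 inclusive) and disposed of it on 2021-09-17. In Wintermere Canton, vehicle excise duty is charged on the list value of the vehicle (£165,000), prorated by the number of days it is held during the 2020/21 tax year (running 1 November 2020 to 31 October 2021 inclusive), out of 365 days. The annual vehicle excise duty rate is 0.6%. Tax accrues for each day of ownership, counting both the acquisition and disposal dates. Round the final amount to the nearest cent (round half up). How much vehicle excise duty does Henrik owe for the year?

Days held (2020-11-01 to 2021-09-17): 321 out of 365
Tax = £165,000 × 0.6% × 321/365 = £870.6575

£870.66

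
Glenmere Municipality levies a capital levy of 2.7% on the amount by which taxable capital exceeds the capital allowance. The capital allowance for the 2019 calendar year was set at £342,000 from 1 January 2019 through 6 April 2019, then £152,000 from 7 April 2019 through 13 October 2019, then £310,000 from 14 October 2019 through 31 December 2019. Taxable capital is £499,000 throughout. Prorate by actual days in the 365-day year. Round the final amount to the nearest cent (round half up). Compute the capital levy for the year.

1 January – 6 April 2019: 96 days, exemption £342,000 → (£499,000 − £342,000) × 2.7% × 96/365 = £1,114.9151
7 April – 13 October 2019: 190 days, exemption £152,000 → (£499,000 − £152,000) × 2.7% × 190/365 = £4,877.0137
14 October – 31 December 2019: 79 days, exemption £310,000 → (£499,000 − £310,000) × 2.7% × 79/365 = £1,104.4849
Total = £7,096.4137

£7,096.41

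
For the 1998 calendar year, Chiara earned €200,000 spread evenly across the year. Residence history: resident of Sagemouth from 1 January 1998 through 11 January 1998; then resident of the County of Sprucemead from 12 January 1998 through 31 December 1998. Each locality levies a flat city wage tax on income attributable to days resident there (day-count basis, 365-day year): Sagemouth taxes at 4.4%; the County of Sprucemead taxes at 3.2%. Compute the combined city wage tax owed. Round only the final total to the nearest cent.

Sagemouth, 1 January – 11 January 1998: 11 days → €200,000 × 4.4% × 11/365 = €265.2055
The County of Sprucemead, 12 January – 31 December 1998: 354 days → €200,000 × 3.2% × 354/365 = €6,207.1233
Total = €6,472.3288

€6,472.33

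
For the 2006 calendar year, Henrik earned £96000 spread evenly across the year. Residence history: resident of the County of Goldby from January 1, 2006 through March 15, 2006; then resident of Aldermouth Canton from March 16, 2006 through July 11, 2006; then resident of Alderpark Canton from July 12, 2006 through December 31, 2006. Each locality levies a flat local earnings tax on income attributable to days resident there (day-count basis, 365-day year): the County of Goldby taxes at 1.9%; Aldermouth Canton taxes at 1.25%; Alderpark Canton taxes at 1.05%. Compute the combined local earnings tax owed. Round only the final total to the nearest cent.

The County of Goldby, January 1 – March 15, 2006: 74 days → £96000 × 1.9% × 74/365 = £369.7973
Aldermouth Canton, March 16 – July 11, 2006: 118 days → £96000 × 1.25% × 118/365 = £387.9452
Alderpark Canton, July 12 – December 31, 2006: 173 days → £96000 × 1.05% × 173/365 = £477.7644
Total = £1235.5068

£1235.51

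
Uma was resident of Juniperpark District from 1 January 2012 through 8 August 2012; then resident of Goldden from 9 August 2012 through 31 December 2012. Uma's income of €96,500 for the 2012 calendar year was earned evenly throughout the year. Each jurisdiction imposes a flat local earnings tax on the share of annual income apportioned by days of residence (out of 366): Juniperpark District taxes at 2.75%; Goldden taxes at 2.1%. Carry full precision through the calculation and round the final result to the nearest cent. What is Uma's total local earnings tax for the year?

Juniperpark District, 1 January – 8 August 2012: 221 days → €96,500 × 2.75% × 221/366 = €1,602.4010
Goldden, 9 August – 31 December 2012: 145 days → €96,500 × 2.1% × 145/366 = €802.8484
Total = €2,405.2493

€2,405.25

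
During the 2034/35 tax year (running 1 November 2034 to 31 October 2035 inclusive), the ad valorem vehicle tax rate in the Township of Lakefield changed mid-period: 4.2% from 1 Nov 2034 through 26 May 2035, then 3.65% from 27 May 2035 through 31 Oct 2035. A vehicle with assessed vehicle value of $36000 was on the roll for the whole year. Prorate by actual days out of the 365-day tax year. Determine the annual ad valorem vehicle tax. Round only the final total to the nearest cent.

1 Nov 2034 – 26 May 2035: 207 days at 4.2% → $36000 × 4.2% × 207/365 = $857.4904
27 May – 31 Oct 2035: 158 days at 3.65% → $36000 × 3.65% × 158/365 = $568.8000
Total = $1426.2904

$1426.29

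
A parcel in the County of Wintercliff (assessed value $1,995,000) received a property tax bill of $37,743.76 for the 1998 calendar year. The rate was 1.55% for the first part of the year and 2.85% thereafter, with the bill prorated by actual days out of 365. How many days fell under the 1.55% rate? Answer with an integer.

Let d = days at the first rate; then 365 − d days at the second rate.
$1,995,000 × [1.55%·d + 2.85%·(365−d)] / 365 = $37,743.76
Solving gives d = 269, so the new rate took effect on 27 Sep 1998.

269 days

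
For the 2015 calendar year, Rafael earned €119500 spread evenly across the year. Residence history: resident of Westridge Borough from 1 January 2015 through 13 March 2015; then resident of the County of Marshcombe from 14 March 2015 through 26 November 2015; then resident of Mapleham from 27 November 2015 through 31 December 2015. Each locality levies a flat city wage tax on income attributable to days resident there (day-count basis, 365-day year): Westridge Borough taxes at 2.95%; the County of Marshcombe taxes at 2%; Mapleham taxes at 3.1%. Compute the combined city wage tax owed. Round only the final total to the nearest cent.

€2739.99

Westridge Borough, 1 January – 13 March 2015: 72 days → €119500 × 2.95% × 72/365 = €695.3918
The County of Marshcombe, 14 March – 26 November 2015: 258 days → €119500 × 2% × 258/365 = €1689.3699
Mapleham, 27 November – 31 December 2015: 35 days → €119500 × 3.1% × 35/365 = €355.2260
Total = €2739.9877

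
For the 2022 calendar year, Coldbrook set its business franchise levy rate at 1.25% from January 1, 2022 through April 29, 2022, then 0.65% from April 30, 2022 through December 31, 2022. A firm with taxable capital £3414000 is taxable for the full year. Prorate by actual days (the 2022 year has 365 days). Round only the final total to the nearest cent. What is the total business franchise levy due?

January 1 – April 29, 2022: 119 days at 1.25% → £3414000 × 1.25% × 119/365 = £13913.2192
April 30 – December 31, 2022: 246 days at 0.65% → £3414000 × 0.65% × 246/365 = £14956.1260
Total = £28869.3452

£28869.35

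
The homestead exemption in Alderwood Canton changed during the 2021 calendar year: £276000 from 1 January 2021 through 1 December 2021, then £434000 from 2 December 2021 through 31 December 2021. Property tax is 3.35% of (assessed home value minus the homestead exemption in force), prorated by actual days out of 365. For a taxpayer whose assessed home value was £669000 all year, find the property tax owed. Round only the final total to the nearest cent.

£12730.46

1 January – 1 December 2021: 335 days, exemption £276000 → (£669000 − £276000) × 3.35% × 335/365 = £12083.4041
2 December – 31 December 2021: 30 days, exemption £434000 → (£669000 − £434000) × 3.35% × 30/365 = £647.0548
Total = £12730.4589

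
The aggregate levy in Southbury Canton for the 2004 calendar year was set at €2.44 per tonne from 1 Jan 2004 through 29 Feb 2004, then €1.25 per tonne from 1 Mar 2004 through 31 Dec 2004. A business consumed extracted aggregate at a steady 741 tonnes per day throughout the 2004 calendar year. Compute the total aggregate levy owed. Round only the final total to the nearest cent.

1 Jan – 29 Feb 2004: 60 days × 741 tonnes/day = 44,460 tonnes at €2.44/tonne → €108,482.40
1 Mar – 31 Dec 2004: 306 days × 741 tonnes/day = 226,746 tonnes at €1.25/tonne → €283,432.50

€391,914.90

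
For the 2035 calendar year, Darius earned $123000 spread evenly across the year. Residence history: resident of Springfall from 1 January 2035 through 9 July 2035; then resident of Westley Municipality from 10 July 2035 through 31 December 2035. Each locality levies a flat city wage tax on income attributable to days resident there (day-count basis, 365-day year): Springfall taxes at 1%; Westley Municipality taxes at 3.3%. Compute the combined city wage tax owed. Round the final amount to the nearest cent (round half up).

$2586.37

Springfall, 1 January – 9 July 2035: 190 days → $123000 × 1% × 190/365 = $640.2740
Westley Municipality, 10 July – 31 December 2035: 175 days → $123000 × 3.3% × 175/365 = $1946.0959
Total = $2586.3699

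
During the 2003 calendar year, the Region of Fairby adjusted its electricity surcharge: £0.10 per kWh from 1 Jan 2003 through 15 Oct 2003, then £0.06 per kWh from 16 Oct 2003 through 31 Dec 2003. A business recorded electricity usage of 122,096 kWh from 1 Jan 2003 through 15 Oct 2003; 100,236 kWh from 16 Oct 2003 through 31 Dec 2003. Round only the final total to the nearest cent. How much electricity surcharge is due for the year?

£18223.76

1 Jan – 15 Oct 2003: 122,096 kWh at £0.10/kWh → £12209.60
16 Oct – 31 Dec 2003: 100,236 kWh at £0.06/kWh → £6014.16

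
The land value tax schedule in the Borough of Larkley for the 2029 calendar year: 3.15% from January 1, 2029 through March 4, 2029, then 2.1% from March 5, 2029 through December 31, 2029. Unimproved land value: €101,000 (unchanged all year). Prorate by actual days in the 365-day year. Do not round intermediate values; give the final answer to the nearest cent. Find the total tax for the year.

January 1 – March 4, 2029: 63 days at 3.15% → €101,000 × 3.15% × 63/365 = €549.1356
March 5 – December 31, 2029: 302 days at 2.1% → €101,000 × 2.1% × 302/365 = €1,754.9096
Total = €2,304.0452

€2,304.05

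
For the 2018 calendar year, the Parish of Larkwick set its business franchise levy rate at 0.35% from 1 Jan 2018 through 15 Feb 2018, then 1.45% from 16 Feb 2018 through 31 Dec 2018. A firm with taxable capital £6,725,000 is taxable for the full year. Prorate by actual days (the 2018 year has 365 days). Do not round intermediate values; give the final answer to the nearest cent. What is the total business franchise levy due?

1 Jan – 15 Feb 2018: 46 days at 0.35% → £6,725,000 × 0.35% × 46/365 = £2,966.3699
16 Feb – 31 Dec 2018: 319 days at 1.45% → £6,725,000 × 1.45% × 319/365 = £85,223.2534
Total = £88,189.6233

£88,189.62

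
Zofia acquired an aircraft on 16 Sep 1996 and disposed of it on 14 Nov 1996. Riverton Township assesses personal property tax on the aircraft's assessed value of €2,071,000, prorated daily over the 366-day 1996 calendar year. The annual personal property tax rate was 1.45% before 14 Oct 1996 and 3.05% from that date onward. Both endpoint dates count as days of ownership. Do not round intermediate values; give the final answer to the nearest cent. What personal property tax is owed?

€7,820.01

16 Sep – 13 Oct 1996: 28 days at 1.45% → €2,071,000 × 1.45% × 28/366 = €2,297.3388
14 Oct – 14 Nov 1996: 32 days at 3.05% → €2,071,000 × 3.05% × 32/366 = €5,522.6667
Total = €7,820.0055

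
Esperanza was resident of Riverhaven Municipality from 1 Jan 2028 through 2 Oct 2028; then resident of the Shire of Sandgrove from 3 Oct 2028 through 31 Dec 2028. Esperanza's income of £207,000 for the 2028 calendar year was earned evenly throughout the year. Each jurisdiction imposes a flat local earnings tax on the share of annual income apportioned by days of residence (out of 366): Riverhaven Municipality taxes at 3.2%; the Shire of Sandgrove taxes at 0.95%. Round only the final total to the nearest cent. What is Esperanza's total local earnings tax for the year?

Riverhaven Municipality, 1 Jan – 2 Oct 2028: 276 days → £207,000 × 3.2% × 276/366 = £4,995.1475
The Shire of Sandgrove, 3 Oct – 31 Dec 2028: 90 days → £207,000 × 0.95% × 90/366 = £483.5656
Total = £5,478.7131

£5,478.71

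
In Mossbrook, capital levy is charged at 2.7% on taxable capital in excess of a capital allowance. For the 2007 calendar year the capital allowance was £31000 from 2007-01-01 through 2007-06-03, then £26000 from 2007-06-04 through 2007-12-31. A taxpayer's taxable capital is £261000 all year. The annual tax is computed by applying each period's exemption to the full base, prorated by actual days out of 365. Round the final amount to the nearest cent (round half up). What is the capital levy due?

£6288.04

2007-01-01 to 2007-06-03: 154 days, exemption £31000 → (£261000 − £31000) × 2.7% × 154/365 = £2620.1096
2007-06-04 to 2007-12-31: 211 days, exemption £26000 → (£261000 − £26000) × 2.7% × 211/365 = £3667.9315
Total = £6288.0411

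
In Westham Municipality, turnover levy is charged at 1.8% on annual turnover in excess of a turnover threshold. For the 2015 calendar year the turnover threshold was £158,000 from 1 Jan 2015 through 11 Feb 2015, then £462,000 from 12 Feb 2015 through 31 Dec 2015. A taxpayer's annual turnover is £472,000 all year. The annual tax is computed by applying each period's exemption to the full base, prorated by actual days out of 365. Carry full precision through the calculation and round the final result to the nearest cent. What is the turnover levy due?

1 Jan – 11 Feb 2015: 42 days, exemption £158,000 → (£472,000 − £158,000) × 1.8% × 42/365 = £650.3671
12 Feb – 31 Dec 2015: 323 days, exemption £462,000 → (£472,000 − £462,000) × 1.8% × 323/365 = £159.2877
Total = £809.6548

£809.65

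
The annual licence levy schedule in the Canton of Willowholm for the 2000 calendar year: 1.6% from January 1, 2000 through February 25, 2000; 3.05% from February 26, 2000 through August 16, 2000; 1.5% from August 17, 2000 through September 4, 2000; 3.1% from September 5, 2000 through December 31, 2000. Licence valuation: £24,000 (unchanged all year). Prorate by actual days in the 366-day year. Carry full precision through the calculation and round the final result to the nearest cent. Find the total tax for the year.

£663.31

January 1 – February 25, 2000: 56 days at 1.6% → £24,000 × 1.6% × 56/366 = £58.7541
February 26 – August 16, 2000: 173 days at 3.05% → £24,000 × 3.05% × 173/366 = £346.0000
August 17 – September 4, 2000: 19 days at 1.5% → £24,000 × 1.5% × 19/366 = £18.6885
September 5 – December 31, 2000: 118 days at 3.1% → £24,000 × 3.1% × 118/366 = £239.8689
Total = £663.3115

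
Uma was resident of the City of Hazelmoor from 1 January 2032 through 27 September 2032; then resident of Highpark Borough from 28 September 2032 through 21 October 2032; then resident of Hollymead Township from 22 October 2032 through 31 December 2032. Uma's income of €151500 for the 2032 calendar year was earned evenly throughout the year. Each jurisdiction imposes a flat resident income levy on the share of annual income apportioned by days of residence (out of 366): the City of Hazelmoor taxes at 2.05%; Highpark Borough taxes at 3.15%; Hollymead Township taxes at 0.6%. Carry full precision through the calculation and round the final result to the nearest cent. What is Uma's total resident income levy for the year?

The City of Hazelmoor, 1 January – 27 September 2032: 271 days → €151500 × 2.05% × 271/366 = €2299.6127
Highpark Borough, 28 September – 21 October 2032: 24 days → €151500 × 3.15% × 24/366 = €312.9344
Hollymead Township, 22 October – 31 December 2032: 71 days → €151500 × 0.6% × 71/366 = €176.3361
Total = €2788.8832

€2788.88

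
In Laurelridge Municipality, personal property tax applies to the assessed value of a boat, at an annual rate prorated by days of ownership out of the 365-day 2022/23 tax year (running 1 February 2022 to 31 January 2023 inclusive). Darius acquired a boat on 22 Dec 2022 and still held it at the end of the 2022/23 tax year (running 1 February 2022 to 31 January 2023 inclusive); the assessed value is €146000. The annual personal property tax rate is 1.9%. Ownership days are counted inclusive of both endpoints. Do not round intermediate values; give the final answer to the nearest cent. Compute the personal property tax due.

€311.60

Days held (22 Dec 2022 – 31 Jan 2023): 41 out of 365
Tax = €146000 × 1.9% × 41/365 = €311.6000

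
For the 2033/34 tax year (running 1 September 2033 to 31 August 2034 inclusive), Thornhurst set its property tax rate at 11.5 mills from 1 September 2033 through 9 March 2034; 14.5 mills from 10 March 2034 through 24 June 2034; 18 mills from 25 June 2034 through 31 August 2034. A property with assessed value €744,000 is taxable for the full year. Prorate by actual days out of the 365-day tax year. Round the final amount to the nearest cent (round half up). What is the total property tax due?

€10,111.27

1 September 2033 – 9 March 2034: 190 days at 11.5 mills → €744,000 × 1.15% × 190/365 = €4,453.8082
10 March – 24 June 2034: 107 days at 14.5 mills → €744,000 × 1.45% × 107/365 = €3,162.5096
25 June – 31 August 2034: 68 days at 18 mills → €744,000 × 1.8% × 68/365 = €2,494.9479
Total = €10,111.2658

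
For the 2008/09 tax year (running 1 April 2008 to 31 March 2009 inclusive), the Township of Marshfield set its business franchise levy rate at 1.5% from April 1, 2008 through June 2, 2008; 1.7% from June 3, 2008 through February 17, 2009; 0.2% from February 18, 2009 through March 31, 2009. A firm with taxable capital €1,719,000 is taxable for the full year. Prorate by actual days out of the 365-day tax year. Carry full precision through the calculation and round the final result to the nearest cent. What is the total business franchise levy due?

€25,662.55

April 1 – June 2, 2008: 63 days at 1.5% → €1,719,000 × 1.5% × 63/365 = €4,450.5616
June 3, 2008 – February 17, 2009: 260 days at 1.7% → €1,719,000 × 1.7% × 260/365 = €20,816.3836
February 18 – March 31, 2009: 42 days at 0.2% → €1,719,000 × 0.2% × 42/365 = €395.6055
Total = €25,662.5507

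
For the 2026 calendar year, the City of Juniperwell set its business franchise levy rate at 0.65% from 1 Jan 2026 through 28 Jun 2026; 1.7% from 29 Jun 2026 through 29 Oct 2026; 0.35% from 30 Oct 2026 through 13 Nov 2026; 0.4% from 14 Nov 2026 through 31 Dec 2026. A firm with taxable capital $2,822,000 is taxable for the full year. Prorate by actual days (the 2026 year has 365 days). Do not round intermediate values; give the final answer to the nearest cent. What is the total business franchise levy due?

$27,052.54

1 Jan – 28 Jun 2026: 179 days at 0.65% → $2,822,000 × 0.65% × 179/365 = $8,995.6082
29 Jun – 29 Oct 2026: 123 days at 1.7% → $2,822,000 × 1.7% × 123/365 = $16,166.5808
30 Oct – 13 Nov 2026: 15 days at 0.35% → $2,822,000 × 0.35% × 15/365 = $405.9041
14 Nov – 31 Dec 2026: 48 days at 0.4% → $2,822,000 × 0.4% × 48/365 = $1,484.4493
Total = $27,052.5425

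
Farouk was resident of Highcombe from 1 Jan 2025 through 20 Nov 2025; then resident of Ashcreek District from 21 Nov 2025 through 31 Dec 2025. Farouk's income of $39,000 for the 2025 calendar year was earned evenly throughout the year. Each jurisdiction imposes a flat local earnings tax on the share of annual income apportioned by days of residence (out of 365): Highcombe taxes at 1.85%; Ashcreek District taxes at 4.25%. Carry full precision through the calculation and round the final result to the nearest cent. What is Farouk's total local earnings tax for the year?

$826.64

Highcombe, 1 Jan – 20 Nov 2025: 324 days → $39,000 × 1.85% × 324/365 = $640.4548
Ashcreek District, 21 Nov – 31 Dec 2025: 41 days → $39,000 × 4.25% × 41/365 = $186.1849
Total = $826.6397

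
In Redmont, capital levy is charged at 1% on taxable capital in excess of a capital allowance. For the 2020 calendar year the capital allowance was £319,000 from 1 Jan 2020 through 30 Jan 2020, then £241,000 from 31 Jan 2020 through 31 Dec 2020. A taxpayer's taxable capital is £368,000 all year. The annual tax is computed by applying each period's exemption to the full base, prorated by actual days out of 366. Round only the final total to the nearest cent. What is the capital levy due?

1 Jan – 30 Jan 2020: 30 days, exemption £319,000 → (£368,000 − £319,000) × 1% × 30/366 = £40.1639
31 Jan – 31 Dec 2020: 336 days, exemption £241,000 → (£368,000 − £241,000) × 1% × 336/366 = £1,165.9016
Total = £1,206.0656

£1,206.07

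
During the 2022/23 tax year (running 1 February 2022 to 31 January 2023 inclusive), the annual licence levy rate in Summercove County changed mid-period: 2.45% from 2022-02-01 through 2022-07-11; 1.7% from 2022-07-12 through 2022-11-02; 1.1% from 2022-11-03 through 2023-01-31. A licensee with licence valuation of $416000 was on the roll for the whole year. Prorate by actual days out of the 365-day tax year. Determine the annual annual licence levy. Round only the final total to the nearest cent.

2022-02-01 to 2022-07-11: 161 days at 2.45% → $416000 × 2.45% × 161/365 = $4495.6493
2022-07-12 to 2022-11-02: 114 days at 1.7% → $416000 × 1.7% × 114/365 = $2208.7890
2022-11-03 to 2023-01-31: 90 days at 1.1% → $416000 × 1.1% × 90/365 = $1128.3288
Total = $7832.7671

$7832.77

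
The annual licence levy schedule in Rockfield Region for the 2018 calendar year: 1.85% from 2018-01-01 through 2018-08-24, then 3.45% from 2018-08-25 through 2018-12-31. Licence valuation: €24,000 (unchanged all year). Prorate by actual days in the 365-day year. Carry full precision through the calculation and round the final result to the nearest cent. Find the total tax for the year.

€579.72

2018-01-01 to 2018-08-24: 236 days at 1.85% → €24,000 × 1.85% × 236/365 = €287.0795
2018-08-25 to 2018-12-31: 129 days at 3.45% → €24,000 × 3.45% × 129/365 = €292.6356
Total = €579.7151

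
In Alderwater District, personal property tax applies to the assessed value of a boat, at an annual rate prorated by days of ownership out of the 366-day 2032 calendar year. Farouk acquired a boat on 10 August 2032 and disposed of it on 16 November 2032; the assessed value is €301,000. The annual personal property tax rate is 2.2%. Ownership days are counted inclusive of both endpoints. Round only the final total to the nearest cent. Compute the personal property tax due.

Days held (10 August – 16 November 2032): 99 out of 366
Tax = €301,000 × 2.2% × 99/366 = €1,791.1967

€1,791.20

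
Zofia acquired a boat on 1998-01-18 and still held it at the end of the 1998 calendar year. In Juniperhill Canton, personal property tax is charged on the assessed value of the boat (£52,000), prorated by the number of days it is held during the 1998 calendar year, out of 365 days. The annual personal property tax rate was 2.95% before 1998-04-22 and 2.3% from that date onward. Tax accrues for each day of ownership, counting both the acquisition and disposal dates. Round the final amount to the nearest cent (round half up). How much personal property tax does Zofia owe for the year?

1998-01-18 to 1998-04-21: 94 days at 2.95% → £52,000 × 2.95% × 94/365 = £395.0575
1998-04-22 to 1998-12-31: 254 days at 2.3% → £52,000 × 2.3% × 254/365 = £832.2849
Total = £1,227.3425

£1,227.34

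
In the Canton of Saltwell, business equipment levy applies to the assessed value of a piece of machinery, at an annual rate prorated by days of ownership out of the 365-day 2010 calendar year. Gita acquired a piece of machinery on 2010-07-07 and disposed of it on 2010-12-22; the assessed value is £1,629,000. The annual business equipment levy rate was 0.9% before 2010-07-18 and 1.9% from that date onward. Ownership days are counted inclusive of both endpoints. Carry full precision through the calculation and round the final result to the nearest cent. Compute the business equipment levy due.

2010-07-07 to 2010-07-17: 11 days at 0.9% → £1,629,000 × 0.9% × 11/365 = £441.8384
2010-07-18 to 2010-12-22: 158 days at 1.9% → £1,629,000 × 1.9% × 158/365 = £13,397.9671
Total = £13,839.8055

£13,839.81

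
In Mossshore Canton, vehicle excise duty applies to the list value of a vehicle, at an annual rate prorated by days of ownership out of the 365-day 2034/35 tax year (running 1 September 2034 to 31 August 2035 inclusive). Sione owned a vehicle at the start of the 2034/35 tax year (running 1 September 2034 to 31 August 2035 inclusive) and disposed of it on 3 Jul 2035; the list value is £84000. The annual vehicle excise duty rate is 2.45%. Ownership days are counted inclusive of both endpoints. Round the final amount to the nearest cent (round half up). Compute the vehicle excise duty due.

Days held (1 Sep 2034 – 3 Jul 2035): 306 out of 365
Tax = £84000 × 2.45% × 306/365 = £1725.3370

£1725.34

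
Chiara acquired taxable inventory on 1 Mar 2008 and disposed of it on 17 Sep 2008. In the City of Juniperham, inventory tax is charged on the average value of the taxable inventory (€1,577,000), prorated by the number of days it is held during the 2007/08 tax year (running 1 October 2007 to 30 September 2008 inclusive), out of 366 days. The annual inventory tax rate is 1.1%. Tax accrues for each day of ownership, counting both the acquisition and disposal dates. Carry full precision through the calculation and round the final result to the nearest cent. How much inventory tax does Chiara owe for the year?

Days held (1 Mar – 17 Sep 2008): 201 out of 366
Tax = €1,577,000 × 1.1% × 201/366 = €9,526.6311

€9,526.63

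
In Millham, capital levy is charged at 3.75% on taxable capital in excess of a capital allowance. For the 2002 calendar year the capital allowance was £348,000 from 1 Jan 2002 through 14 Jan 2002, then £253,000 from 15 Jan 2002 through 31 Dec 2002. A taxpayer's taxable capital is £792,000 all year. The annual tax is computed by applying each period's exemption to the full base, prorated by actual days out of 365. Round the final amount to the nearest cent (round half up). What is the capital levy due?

£20,075.86

1 Jan – 14 Jan 2002: 14 days, exemption £348,000 → (£792,000 − £348,000) × 3.75% × 14/365 = £638.6301
15 Jan – 31 Dec 2002: 351 days, exemption £253,000 → (£792,000 − £253,000) × 3.75% × 351/365 = £19,437.2260
Total = £20,075.8562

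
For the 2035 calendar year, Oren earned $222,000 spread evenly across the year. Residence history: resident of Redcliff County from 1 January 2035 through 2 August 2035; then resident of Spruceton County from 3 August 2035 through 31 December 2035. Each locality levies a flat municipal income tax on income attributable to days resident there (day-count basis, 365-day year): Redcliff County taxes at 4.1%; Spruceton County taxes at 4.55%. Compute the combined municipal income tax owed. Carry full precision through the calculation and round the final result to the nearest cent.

Redcliff County, 1 January – 2 August 2035: 214 days → $222,000 × 4.1% × 214/365 = $5,336.5151
Spruceton County, 3 August – 31 December 2035: 151 days → $222,000 × 4.55% × 151/365 = $4,178.7699
Total = $9,515.2849

$9,515.28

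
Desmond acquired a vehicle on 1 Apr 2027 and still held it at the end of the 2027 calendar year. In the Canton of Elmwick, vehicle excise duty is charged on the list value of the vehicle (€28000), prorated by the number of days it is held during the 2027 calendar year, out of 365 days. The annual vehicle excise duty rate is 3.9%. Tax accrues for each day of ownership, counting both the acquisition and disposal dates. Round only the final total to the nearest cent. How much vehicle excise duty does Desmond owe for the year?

€822.74

Days held (1 Apr – 31 Dec 2027): 275 out of 365
Tax = €28000 × 3.9% × 275/365 = €822.7397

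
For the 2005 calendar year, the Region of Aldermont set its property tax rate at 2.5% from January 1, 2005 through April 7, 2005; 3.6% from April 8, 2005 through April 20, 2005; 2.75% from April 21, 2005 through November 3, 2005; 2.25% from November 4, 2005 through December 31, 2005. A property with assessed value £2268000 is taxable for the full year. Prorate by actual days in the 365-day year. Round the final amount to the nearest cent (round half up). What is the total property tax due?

January 1 – April 7, 2005: 97 days at 2.5% → £2268000 × 2.5% × 97/365 = £15068.2192
April 8 – April 20, 2005: 13 days at 3.6% → £2268000 × 3.6% × 13/365 = £2908.0110
April 21 – November 3, 2005: 197 days at 2.75% → £2268000 × 2.75% × 197/365 = £33662.7123
November 4 – December 31, 2005: 58 days at 2.25% → £2268000 × 2.25% × 58/365 = £8108.8767
Total = £59747.8192

£59747.82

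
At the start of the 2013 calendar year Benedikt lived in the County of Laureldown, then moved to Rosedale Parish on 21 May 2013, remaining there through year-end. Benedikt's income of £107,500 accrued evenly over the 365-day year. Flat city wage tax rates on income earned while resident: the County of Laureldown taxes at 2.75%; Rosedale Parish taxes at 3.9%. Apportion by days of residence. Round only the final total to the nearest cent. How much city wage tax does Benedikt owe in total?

The County of Laureldown, 1 January – 20 May 2013: 140 days → £107,500 × 2.75% × 140/365 = £1,133.9041
Rosedale Parish, 21 May – 31 December 2013: 225 days → £107,500 × 3.9% × 225/365 = £2,584.4178
Total = £3,718.3219

£3,718.32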